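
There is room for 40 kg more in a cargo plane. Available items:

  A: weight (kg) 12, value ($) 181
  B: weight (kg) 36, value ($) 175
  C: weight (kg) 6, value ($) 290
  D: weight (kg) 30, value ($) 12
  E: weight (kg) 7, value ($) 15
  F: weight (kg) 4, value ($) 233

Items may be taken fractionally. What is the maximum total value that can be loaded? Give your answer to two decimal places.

791.50

Order: F (233/4=58.25) > C (290/6=48.33) > A (181/12=15.08) > B (175/36=4.86) > E (15/7=2.14) > D (12/30=0.40)
Fill: take F (4 @ 233) → take C (6 @ 290) → take A (12 @ 181) → take 18/36 of B → 87.50; 40/40 used.
Total value = 791.50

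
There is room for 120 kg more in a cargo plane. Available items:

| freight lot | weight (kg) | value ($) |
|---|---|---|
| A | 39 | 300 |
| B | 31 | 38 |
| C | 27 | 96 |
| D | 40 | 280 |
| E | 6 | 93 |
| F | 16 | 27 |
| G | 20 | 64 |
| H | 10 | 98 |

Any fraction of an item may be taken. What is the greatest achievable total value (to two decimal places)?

859.89

Ratios (sorted): E 15.50, H 9.80, A 7.69, D 7.00, C 3.56, G 3.20, F 1.69, B 1.23
take E (6 @ 93); take H (10 @ 98); take A (39 @ 300); take D (40 @ 280); take 25/27 of C → 88.89. Capacity used 120/120.
Total value = 859.89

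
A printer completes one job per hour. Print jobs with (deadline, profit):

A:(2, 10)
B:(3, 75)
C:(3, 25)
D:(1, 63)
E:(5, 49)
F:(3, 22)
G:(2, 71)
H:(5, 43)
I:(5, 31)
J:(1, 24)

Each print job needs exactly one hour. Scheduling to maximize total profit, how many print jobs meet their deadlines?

Take jobs in profit order; each goes to the latest open slot no later than its deadline.
Profit order: B=75 G=71 D=63 E=49 H=43 I=31 C=25 J=24 F=22 A=10
Assign: B→slot 3, G→slot 2, D→slot 1, E→slot 5, H→slot 4, I skipped, C skipped, J skipped, F skipped, A skipped.
Slots: [1:D] [2:G] [3:B] [4:H] [5:E]
5 of 10 scheduled.

5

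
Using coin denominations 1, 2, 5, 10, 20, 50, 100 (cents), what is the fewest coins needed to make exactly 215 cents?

4

215 − 2×100→15 − 1×10→5 − 1×5→0
Total coins = 2 + 1 + 1 = 4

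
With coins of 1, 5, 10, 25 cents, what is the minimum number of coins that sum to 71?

Use the largest denomination that fits, subtract, and repeat.
71 − 2×25→21 − 2×10→1 − 1×1→0
Total coins = 2 + 2 + 1 = 5

5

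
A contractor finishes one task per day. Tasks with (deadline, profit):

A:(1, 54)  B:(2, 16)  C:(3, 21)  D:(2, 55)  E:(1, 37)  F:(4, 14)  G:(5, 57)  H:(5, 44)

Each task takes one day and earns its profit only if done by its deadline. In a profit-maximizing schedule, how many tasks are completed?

5

Sort by profit descending; place each in the latest free slot ≤ its deadline.
By profit: G(d5,57), D(d2,55), A(d1,54), H(d5,44), E(d1,37), C(d3,21), B(d2,16), F(d4,14)
G→slot 5; D→slot 2; A→slot 1; H→slot 4; E skipped; C→slot 3; B skipped; F skipped.
5 of 8 scheduled.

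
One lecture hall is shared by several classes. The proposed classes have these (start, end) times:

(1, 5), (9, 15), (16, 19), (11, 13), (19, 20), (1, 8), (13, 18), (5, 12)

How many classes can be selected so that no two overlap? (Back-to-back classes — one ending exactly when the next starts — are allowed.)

Greedy by earliest finish: after sorting by end time, pick each interval compatible with the last pick.
Sorted by end: (1,5)  (1,8)  (5,12)  (11,13)  (9,15)  (13,18)  (16,19)  (19,20)
take (1,5); take (5,12); skip (11,13); skip (9,15); take (13,18); skip (16,19); take (19,20).
Selected 4 classes.

4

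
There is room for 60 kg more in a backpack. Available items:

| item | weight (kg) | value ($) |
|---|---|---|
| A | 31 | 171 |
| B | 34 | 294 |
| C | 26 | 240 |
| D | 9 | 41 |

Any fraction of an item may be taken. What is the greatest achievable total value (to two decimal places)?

Order: C (240/26=9.23) > B (294/34=8.65) > A (171/31=5.52) > D (41/9=4.56)
Fill: take C (26 @ 240) → take B (34 @ 294); 60/60 used.
Total value = 534.00

534.00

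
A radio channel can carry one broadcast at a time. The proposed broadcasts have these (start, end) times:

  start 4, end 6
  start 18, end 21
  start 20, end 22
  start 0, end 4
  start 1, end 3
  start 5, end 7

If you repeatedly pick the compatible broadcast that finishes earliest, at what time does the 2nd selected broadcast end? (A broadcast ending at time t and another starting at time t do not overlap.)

6

Greedy by earliest finish: after sorting by end time, pick each interval compatible with the last pick.
Sorted by end: (1,3)  (0,4)  (4,6)  (5,7)  (18,21)  (20,22)
take (1,3); take (4,6); take (18,21).
Selected: (1,3) (4,6) (18,21)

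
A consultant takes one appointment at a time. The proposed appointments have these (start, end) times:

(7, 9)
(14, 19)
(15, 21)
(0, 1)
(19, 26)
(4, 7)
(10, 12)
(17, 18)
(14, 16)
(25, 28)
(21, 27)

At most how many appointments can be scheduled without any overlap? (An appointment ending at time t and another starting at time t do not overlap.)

Order by finish time; keep every interval that doesn't clash with the previous kept one.
By end time: (0,1), (4,7), (7,9), (10,12), (14,16), (17,18), (14,19), (15,21), (19,26), (21,27), (25,28).
Pick (0,1); next start ≥ 1 → (4,7); next start ≥ 7 → (7,9); next start ≥ 9 → (10,12); next start ≥ 12 → (14,16); next start ≥ 16 → (17,18); next start ≥ 18 → (19,26).
Selected 7 appointments.

7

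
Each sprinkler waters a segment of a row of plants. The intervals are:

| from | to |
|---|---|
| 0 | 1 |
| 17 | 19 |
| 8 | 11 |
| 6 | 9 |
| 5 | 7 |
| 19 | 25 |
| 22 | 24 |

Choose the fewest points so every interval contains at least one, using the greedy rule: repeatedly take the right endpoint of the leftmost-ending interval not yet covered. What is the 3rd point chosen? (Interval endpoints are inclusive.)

11

Sort by right endpoint; whenever an interval is uncovered, place a point at its right end.
Sorted: [0,1] [5,7] [6,9] [8,11] [17,19] [22,24] [19,25]
{[0,1]} hit by 1; {[5,7],[6,9]} hit by 7; {[8,11]} hit by 11; {[17,19]} hit by 19; {[22,24],[19,25]} hit by 24.
Points: 1, 7, 11, 19, 24 (5 total).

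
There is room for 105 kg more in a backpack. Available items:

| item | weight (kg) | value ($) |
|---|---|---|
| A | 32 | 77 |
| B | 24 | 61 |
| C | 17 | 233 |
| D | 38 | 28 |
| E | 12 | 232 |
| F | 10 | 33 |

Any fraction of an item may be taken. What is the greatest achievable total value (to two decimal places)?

Order: E (232/12=19.33) > C (233/17=13.71) > F (33/10=3.30) > B (61/24=2.54) > A (77/32=2.41) > D (28/38=0.74)
Fill: take E (12 @ 232) → take C (17 @ 233) → take F (10 @ 33) → take B (24 @ 61) → take A (32 @ 77) → take 10/38 of D → 7.37; 105/105 used.
Total value = 643.37

643.37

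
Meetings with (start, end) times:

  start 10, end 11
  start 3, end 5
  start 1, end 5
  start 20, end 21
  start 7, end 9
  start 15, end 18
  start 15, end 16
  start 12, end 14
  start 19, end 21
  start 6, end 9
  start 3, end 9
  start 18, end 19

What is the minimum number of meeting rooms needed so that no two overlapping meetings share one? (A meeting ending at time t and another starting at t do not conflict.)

3

The answer is the maximum number of intervals overlapping at any instant.
starts: [1, 3, 3, 6, 7, 10, 12, 15, 15, 18, 19, 20]
ends:   [5, 5, 9, 9, 9, 11, 14, 16, 18, 19, 21, 21]
s1→1 s3→2 s3→3  — peak 3.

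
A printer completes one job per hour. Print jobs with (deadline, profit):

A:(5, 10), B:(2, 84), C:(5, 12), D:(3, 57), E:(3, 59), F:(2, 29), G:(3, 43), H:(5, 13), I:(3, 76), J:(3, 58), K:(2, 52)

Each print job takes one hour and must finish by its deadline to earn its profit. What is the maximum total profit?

Profit order: B=84 I=76 E=59 J=58 D=57 K=52 G=43 F=29 H=13 C=12 A=10
Assign: B→slot 2, I→slot 3, E→slot 1, J skipped, D skipped, K skipped, G skipped, F skipped, H→slot 5, C→slot 4, A skipped.
Slots: [1:E] [2:B] [3:I] [4:C] [5:H]
Profit = 59 + 84 + 76 + 12 + 13 = 244

244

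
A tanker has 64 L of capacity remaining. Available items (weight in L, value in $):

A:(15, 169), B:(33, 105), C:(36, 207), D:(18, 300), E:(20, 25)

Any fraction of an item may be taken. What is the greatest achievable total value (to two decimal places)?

Greedy by value/weight ratio, highest first.
Order: D (300/18=16.67) > A (169/15=11.27) > C (207/36=5.75) > B (105/33=3.18) > E (25/20=1.25)
Fill: take D (18 @ 300) → take A (15 @ 169) → take 31/36 of C → 178.25; 64/64 used.
Total value = 647.25

647.25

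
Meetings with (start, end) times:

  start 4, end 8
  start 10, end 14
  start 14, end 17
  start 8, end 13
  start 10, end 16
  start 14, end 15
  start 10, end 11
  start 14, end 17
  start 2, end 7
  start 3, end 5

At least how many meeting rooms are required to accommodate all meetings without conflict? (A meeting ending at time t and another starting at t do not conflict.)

Count concurrent intervals with a sweep; the peak is the room count.
Events (time:±→running): 2:+→1 3:+→2 4:+→3 5:-→2 7:-→1 8:-→0 8:+→1 10:+→2 10:+→3 10:+→4 … peak 4.

4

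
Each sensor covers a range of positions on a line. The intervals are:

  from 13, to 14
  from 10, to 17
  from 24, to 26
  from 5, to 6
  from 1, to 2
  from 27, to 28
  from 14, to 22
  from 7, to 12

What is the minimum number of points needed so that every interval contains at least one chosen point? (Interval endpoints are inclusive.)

6

Sort by right endpoint; whenever an interval is uncovered, place a point at its right end.
Sorted: [1,2] [5,6] [7,12] [13,14] [10,17] [14,22] [24,26] [27,28]
{[1,2]} hit by 2; {[5,6]} hit by 6; {[7,12]} hit by 12; {[13,14],[10,17],[14,22]} hit by 14; {[24,26]} hit by 26; {[27,28]} hit by 28.
Points: 2, 6, 12, 14, 26, 28 (6 total).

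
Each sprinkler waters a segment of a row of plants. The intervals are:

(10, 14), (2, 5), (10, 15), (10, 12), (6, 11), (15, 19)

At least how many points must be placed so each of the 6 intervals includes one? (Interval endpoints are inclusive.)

By right end: [2,5]  [6,11]  [10,12]  [10,14]  [10,15]  [15,19]
[2,5] uncovered → point at 5; [6,11] uncovered → point at 11; [15,19] uncovered → point at 19.
Points: 5, 11, 19 (3 total).

3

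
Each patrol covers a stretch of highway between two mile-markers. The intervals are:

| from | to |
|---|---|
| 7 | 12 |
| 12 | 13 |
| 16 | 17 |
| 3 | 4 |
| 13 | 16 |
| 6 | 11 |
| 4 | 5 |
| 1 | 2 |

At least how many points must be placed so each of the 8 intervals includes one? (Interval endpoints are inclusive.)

5

Sort by right endpoint; whenever an interval is uncovered, place a point at its right end.
Sorted: [1,2] [3,4] [4,5] [6,11] [7,12] [12,13] [13,16] [16,17]
{[1,2]} hit by 2; {[3,4],[4,5]} hit by 4; {[6,11],[7,12]} hit by 11; {[12,13],[13,16]} hit by 13; {[16,17]} hit by 17.
Points: 2, 4, 11, 13, 17 (5 total).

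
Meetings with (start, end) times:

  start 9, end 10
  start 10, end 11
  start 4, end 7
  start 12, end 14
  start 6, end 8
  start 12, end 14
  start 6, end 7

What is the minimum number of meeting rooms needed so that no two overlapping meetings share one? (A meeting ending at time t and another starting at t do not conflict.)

Count concurrent intervals with a sweep; the peak is the room count.
starts: [4, 6, 6, 9, 10, 12, 12]
ends:   [7, 7, 8, 10, 11, 14, 14]
s4→1 s6→2 s6→3  — peak 3.

3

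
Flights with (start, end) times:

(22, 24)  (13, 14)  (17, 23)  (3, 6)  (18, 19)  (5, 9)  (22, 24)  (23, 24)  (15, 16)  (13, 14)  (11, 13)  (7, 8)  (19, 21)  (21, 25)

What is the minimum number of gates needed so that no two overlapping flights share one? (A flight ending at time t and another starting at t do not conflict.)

Count concurrent intervals with a sweep; the peak is the room count.
Events (time:±→running): 3:+→1 5:+→2 6:-→1 7:+→2 8:-→1 9:-→0 11:+→1 13:-→0 13:+→1 13:+→2 14:-→1 14:-→0 15:+→1 16:-→0 17:+→1 18:+→2 19:-→1 19:+→2 21:-→1 21:+→2 22:+→3 22:+→4 … peak 4.

4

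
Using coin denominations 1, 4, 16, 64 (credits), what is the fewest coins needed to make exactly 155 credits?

8

155 − 2×64→27 − 1×16→11 − 2×4→3 − 3×1→0
Total coins = 2 + 1 + 2 + 3 = 8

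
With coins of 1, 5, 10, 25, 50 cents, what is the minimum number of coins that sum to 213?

8

Use the largest denomination that fits, subtract, and repeat.
213 = 4×50 + 1×10 + 3×1
Total coins = 4 + 1 + 3 = 8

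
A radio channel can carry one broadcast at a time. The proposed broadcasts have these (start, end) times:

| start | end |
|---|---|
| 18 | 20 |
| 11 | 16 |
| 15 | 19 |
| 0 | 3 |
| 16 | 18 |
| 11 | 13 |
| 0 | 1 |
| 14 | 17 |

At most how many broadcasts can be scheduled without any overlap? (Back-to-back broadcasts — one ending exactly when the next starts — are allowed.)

By end time: (0,1), (0,3), (11,13), (11,16), (14,17), (16,18), (15,19), (18,20).
Pick (0,1); next start ≥ 1 → (11,13); next start ≥ 13 → (14,17); next start ≥ 17 → (18,20).
Selected 4 broadcasts.

4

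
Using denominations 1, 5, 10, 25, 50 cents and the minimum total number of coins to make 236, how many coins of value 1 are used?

1

236 = 4×50 + 1×25 + 1×10 + 1×1
Count of 1: 1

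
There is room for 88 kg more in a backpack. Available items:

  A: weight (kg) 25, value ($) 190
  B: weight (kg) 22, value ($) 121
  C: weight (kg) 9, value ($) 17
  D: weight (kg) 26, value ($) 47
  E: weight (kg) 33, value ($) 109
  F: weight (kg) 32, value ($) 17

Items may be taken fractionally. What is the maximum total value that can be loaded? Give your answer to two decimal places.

435.11

Order: A (190/25=7.60) > B (121/22=5.50) > E (109/33=3.30) > C (17/9=1.89) > D (47/26=1.81) > F (17/32=0.53)
Fill: take A (25 @ 190) → take B (22 @ 121) → take E (33 @ 109) → take 8/9 of C → 15.11; 88/88 used.
Total value = 435.11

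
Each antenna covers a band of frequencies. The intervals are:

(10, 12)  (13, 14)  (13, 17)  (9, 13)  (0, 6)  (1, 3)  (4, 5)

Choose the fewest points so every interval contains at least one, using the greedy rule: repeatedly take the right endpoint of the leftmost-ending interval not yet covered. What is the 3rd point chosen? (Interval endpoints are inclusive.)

12

Process intervals by earliest right end; each time one isn't hit yet, stab at its right endpoint.
Sorted: [1,3] [4,5] [0,6] [10,12] [9,13] [13,14] [13,17]
{[1,3]} hit by 3; {[4,5],[0,6]} hit by 5; {[10,12],[9,13]} hit by 12; {[13,14],[13,17]} hit by 14.
Points: 3, 5, 12, 14 (4 total).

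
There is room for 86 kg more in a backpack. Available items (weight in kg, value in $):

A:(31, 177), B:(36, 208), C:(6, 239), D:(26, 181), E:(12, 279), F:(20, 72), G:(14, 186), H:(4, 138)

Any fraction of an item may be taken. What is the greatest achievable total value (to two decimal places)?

Ratios (sorted): C 39.83, H 34.50, E 23.25, G 13.29, D 6.96, B 5.78, A 5.71, F 3.60
take C (6 @ 239); take H (4 @ 138); take E (12 @ 279); take G (14 @ 186); take D (26 @ 181); take 24/36 of B → 138.67. Capacity used 86/86.
Total value = 1161.67

1161.67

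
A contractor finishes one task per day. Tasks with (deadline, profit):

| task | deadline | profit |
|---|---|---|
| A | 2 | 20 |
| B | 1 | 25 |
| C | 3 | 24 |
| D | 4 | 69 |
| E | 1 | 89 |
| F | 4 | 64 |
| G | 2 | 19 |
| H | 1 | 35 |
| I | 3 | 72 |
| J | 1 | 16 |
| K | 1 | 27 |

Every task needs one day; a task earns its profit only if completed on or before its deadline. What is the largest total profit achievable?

Profit order: E=89 I=72 D=69 F=64 H=35 K=27 B=25 C=24 A=20 G=19 J=16
Assign: E→slot 1, I→slot 3, D→slot 4, F→slot 2, H skipped, K skipped, B skipped, C skipped, A skipped, G skipped, J skipped.
Slots: [1:E] [2:F] [3:I] [4:D]
Profit = 89 + 64 + 72 + 69 = 294

294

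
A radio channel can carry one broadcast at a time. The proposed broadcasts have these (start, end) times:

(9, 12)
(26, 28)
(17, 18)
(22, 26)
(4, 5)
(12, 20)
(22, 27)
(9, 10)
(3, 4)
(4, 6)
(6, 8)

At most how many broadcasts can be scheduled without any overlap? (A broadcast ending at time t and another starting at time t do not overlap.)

7

Sorted by end: (3,4)  (4,5)  (4,6)  (6,8)  (9,10)  (9,12)  (17,18)  (12,20)  (22,26)  (22,27)  (26,28)
take (3,4); take (4,5); take (6,8); take (9,10); skip (9,12); take (17,18); take (22,26); take (26,28).
Selected 7 broadcasts.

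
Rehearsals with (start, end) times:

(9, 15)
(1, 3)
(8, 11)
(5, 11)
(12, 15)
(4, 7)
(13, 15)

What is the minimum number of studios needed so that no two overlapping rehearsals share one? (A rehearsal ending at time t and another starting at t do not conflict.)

3

Count concurrent intervals with a sweep; the peak is the room count.
Events (time:±→running): 1:+→1 3:-→0 4:+→1 5:+→2 7:-→1 8:+→2 9:+→3 … peak 3.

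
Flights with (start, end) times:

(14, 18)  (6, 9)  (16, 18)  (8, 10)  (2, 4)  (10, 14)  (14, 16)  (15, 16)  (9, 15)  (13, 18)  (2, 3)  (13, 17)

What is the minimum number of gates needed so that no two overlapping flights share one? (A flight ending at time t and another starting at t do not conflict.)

Events (time:±→running): 2:+→1 2:+→2 3:-→1 4:-→0 6:+→1 8:+→2 9:-→1 9:+→2 10:-→1 10:+→2 13:+→3 13:+→4 14:-→3 14:+→4 14:+→5 … peak 5.

5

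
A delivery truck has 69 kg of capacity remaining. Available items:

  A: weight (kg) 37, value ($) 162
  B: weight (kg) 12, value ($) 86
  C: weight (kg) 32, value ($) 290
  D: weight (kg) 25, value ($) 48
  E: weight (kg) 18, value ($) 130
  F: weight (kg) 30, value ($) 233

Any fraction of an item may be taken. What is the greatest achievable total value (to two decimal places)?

573.56

Greedy by value/weight ratio, highest first.
Ratios (sorted): C 9.06, F 7.77, E 7.22, B 7.17, A 4.38, D 1.92
take C (32 @ 290); take F (30 @ 233); take 7/18 of E → 50.56. Capacity used 69/69.
Total value = 573.56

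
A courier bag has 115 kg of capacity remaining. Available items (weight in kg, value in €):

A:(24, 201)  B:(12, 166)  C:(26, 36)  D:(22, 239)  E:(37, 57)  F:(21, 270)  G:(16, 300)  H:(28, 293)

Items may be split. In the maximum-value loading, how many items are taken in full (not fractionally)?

Order: G (300/16=18.75) > B (166/12=13.83) > F (270/21=12.86) > D (239/22=10.86) > H (293/28=10.46) > A (201/24=8.38) > E (57/37=1.54) > C (36/26=1.38)
Fill: take G (16 @ 300) → take B (12 @ 166) → take F (21 @ 270) → take D (22 @ 239) → take H (28 @ 293) → take 16/24 of A → 134.00; 115/115 used.
5 item(s) taken whole; one partial (take 16/24 of A).

5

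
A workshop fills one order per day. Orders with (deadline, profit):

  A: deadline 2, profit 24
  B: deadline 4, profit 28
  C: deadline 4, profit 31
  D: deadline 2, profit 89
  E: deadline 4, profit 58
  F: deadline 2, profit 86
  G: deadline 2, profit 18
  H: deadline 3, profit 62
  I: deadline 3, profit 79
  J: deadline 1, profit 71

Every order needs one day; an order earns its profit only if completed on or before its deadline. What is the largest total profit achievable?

Take jobs in profit order; each goes to the latest open slot no later than its deadline.
By profit: D(d2,89), F(d2,86), I(d3,79), J(d1,71), H(d3,62), E(d4,58), C(d4,31), B(d4,28), A(d2,24), G(d2,18)
D→slot 2; F→slot 1; I→slot 3; J skipped; H skipped; E→slot 4; C skipped; B skipped; A skipped; G skipped.
Profit = 86 + 89 + 79 + 58 = 312

312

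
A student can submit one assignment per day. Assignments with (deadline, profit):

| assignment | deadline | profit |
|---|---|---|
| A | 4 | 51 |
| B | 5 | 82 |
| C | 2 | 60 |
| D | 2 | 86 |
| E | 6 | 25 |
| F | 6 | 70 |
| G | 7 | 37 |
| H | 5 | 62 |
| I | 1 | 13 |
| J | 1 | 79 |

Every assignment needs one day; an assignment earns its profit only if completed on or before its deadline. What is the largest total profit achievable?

467

Take jobs in profit order; each goes to the latest open slot no later than its deadline.
By profit: D(d2,86), B(d5,82), J(d1,79), F(d6,70), H(d5,62), C(d2,60), A(d4,51), G(d7,37), E(d6,25), I(d1,13)
D→slot 2; B→slot 5; J→slot 1; F→slot 6; H→slot 4; C skipped; A→slot 3; G→slot 7; E skipped; I skipped.
Profit = 79 + 86 + 51 + 62 + 82 + 70 + 37 = 467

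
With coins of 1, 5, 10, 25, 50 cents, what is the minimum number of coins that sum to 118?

Greedy: take as many of the largest coin as possible, then repeat with the remainder.
118 = 2×50 + 1×10 + 1×5 + 3×1
Total coins = 2 + 1 + 1 + 3 = 7

7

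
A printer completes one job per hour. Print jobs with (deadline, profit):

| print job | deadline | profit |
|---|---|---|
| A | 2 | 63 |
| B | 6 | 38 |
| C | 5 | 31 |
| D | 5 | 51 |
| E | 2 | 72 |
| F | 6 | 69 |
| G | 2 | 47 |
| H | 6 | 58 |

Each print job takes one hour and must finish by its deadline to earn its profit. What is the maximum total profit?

Sort by profit descending; place each in the latest free slot ≤ its deadline.
Profit order: E=72 F=69 A=63 H=58 D=51 G=47 B=38 C=31
Assign: E→slot 2, F→slot 6, A→slot 1, H→slot 5, D→slot 4, G skipped, B→slot 3, C skipped.
Slots: [1:A] [2:E] [3:B] [4:D] [5:H] [6:F]
Profit = 63 + 72 + 38 + 51 + 58 + 69 = 351

351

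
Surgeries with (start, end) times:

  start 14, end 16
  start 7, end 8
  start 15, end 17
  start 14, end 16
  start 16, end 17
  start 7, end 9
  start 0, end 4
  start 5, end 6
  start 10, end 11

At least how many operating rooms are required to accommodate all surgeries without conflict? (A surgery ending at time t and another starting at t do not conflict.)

3

starts: [0, 5, 7, 7, 10, 14, 14, 15, 16]
ends:   [4, 6, 8, 9, 11, 16, 16, 17, 17]
s0→1 e4→0 s5→1 e6→0 s7→1 s7→2 e8→1 e9→0 s10→1 e11→0 s14→1 s14→2 s15→3  — peak 3.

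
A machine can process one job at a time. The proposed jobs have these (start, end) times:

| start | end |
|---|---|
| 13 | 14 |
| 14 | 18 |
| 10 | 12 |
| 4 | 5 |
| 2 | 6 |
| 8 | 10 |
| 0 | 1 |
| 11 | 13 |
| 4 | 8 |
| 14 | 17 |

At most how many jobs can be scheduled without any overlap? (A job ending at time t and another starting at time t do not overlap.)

Order by finish time; keep every interval that doesn't clash with the previous kept one.
Sorted by end: (0,1)  (4,5)  (2,6)  (4,8)  (8,10)  (10,12)  (11,13)  (13,14)  (14,17)  (14,18)
take (0,1); take (4,5); skip (4,8); take (8,10); take (10,12); skip (11,13); take (13,14); take (14,17).
Selected 6 jobs.

6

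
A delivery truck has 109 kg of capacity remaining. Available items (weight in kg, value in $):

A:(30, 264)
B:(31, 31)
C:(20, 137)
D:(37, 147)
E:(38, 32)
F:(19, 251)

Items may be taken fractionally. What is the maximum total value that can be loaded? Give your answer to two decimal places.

802.00

Greedy by value/weight ratio, highest first.
Order: F (251/19=13.21) > A (264/30=8.80) > C (137/20=6.85) > D (147/37=3.97) > B (31/31=1.00) > E (32/38=0.84)
Fill: take F (19 @ 251) → take A (30 @ 264) → take C (20 @ 137) → take D (37 @ 147) → take 3/31 of B → 3.00; 109/109 used.
Total value = 802.00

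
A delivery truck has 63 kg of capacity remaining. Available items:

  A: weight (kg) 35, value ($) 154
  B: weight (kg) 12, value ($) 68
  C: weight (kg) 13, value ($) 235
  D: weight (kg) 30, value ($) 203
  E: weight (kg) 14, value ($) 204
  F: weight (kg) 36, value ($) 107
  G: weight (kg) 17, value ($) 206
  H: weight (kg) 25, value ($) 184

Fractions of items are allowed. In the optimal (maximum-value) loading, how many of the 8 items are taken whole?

3

Greedy by value/weight ratio, highest first.
Order: C (235/13=18.08) > E (204/14=14.57) > G (206/17=12.12) > H (184/25=7.36) > D (203/30=6.77) > B (68/12=5.67) > A (154/35=4.40) > F (107/36=2.97)
Fill: take C (13 @ 235) → take E (14 @ 204) → take G (17 @ 206) → take 19/25 of H → 139.84; 63/63 used.
3 item(s) taken whole; one partial (take 19/25 of H).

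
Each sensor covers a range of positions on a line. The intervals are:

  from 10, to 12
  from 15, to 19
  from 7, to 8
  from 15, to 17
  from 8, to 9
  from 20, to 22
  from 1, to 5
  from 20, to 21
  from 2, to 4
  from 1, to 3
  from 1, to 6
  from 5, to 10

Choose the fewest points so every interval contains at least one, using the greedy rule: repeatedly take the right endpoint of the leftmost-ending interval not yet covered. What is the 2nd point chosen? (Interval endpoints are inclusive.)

8

Sort by right endpoint; whenever an interval is uncovered, place a point at its right end.
Sorted: [1,3] [2,4] [1,5] [1,6] [7,8] [8,9] [5,10] [10,12] [15,17] [15,19] [20,21] [20,22]
{[1,3],[2,4],[1,5],[1,6]} hit by 3; {[7,8],[8,9],[5,10]} hit by 8; {[10,12]} hit by 12; {[15,17],[15,19]} hit by 17; {[20,21],[20,22]} hit by 21.
Points: 3, 8, 12, 17, 21 (5 total).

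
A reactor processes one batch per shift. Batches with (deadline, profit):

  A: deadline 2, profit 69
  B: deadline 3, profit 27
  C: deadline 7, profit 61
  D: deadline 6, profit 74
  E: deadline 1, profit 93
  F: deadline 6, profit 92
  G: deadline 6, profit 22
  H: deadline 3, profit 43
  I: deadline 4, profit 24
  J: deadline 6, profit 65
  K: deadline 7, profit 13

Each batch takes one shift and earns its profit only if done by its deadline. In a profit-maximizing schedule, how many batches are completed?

7

Sort by profit descending; place each in the latest free slot ≤ its deadline.
Profit order: E=93 F=92 D=74 A=69 J=65 C=61 H=43 B=27 I=24 G=22 K=13
Assign: E→slot 1, F→slot 6, D→slot 5, A→slot 2, J→slot 4, C→slot 7, H→slot 3, B skipped, I skipped, G skipped, K skipped.
Slots: [1:E] [2:A] [3:H] [4:J] [5:D] [6:F] [7:C]
7 of 11 scheduled.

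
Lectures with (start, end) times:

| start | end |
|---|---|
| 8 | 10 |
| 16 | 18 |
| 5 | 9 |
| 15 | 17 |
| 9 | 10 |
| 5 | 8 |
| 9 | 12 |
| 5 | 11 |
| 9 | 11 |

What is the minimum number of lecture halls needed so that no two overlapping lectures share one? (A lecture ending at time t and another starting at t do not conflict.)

5

The answer is the maximum number of intervals overlapping at any instant.
starts: [5, 5, 5, 8, 9, 9, 9, 15, 16]
ends:   [8, 9, 10, 10, 11, 11, 12, 17, 18]
s5→1 s5→2 s5→3 e8→2 s8→3 e9→2 s9→3 s9→4 s9→5  — peak 5.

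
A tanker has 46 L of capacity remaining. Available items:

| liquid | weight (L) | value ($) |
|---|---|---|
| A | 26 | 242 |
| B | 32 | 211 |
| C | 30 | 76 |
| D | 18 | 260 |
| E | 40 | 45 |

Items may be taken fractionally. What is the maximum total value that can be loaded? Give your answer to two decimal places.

515.19

Order: D (260/18=14.44) > A (242/26=9.31) > B (211/32=6.59) > C (76/30=2.53) > E (45/40=1.12)
Fill: take D (18 @ 260) → take A (26 @ 242) → take 2/32 of B → 13.19; 46/46 used.
Total value = 515.19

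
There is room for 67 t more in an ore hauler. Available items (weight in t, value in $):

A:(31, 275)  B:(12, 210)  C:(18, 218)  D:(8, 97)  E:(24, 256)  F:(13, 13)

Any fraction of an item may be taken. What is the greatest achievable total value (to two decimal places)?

825.35

Sort by value per unit weight and fill in that order.
Ratios (sorted): B 17.50, D 12.12, C 12.11, E 10.67, A 8.87, F 1.00
take B (12 @ 210); take D (8 @ 97); take C (18 @ 218); take E (24 @ 256); take 5/31 of A → 44.35. Capacity used 67/67.
Total value = 825.35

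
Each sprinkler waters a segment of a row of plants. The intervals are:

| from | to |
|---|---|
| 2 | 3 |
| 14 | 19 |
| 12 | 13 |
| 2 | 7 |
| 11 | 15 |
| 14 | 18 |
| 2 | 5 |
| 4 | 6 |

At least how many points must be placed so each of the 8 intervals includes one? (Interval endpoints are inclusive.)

Sort by right endpoint; whenever an interval is uncovered, place a point at its right end.
By right end: [2,3]  [2,5]  [4,6]  [2,7]  [12,13]  [11,15]  [14,18]  [14,19]
[2,3] uncovered → point at 3; [4,6] uncovered → point at 6; [12,13] uncovered → point at 13; [14,18] uncovered → point at 18.
Points: 3, 6, 13, 18 (4 total).

4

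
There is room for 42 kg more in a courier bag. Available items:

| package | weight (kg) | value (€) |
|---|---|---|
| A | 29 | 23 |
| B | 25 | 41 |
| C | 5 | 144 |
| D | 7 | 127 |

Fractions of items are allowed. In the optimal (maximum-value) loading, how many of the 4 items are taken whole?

Greedy by value/weight ratio, highest first.
Ratios (sorted): C 28.80, D 18.14, B 1.64, A 0.79
take C (5 @ 144); take D (7 @ 127); take B (25 @ 41); take 5/29 of A → 3.97. Capacity used 42/42.
3 item(s) taken whole; one partial (take 5/29 of A).

3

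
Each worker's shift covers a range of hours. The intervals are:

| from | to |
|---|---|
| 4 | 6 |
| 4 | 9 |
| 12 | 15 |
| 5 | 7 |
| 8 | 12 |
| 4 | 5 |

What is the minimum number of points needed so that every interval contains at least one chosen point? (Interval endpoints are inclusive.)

Sort by right endpoint; whenever an interval is uncovered, place a point at its right end.
Sorted: [4,5] [4,6] [5,7] [4,9] [8,12] [12,15]
{[4,5],[4,6],[5,7],[4,9]} hit by 5; {[8,12],[12,15]} hit by 12.
Points: 5, 12 (2 total).

2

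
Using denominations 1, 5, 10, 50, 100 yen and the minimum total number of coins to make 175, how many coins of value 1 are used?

175 = 1×100 + 1×50 + 2×10 + 1×5
Count of 1: 0

0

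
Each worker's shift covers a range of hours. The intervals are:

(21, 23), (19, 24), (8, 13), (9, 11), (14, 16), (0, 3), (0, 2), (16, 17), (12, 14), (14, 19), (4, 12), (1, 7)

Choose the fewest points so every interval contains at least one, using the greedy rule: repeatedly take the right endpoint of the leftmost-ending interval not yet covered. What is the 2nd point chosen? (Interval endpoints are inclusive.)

11

By right end: [0,2]  [0,3]  [1,7]  [9,11]  [4,12]  [8,13]  [12,14]  [14,16]  [16,17]  [14,19]  [21,23]  [19,24]
[0,2] uncovered → point at 2; [9,11] uncovered → point at 11; [12,14] uncovered → point at 14; [16,17] uncovered → point at 17; [21,23] uncovered → point at 23.
Points: 2, 11, 14, 17, 23 (5 total).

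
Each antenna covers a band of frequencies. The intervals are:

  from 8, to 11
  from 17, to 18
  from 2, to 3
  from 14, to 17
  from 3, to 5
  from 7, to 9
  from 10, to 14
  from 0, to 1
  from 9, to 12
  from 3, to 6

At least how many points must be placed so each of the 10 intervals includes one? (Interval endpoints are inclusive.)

5

Sort by right endpoint; whenever an interval is uncovered, place a point at its right end.
Sorted: [0,1] [2,3] [3,5] [3,6] [7,9] [8,11] [9,12] [10,14] [14,17] [17,18]
{[0,1]} hit by 1; {[2,3],[3,5],[3,6]} hit by 3; {[7,9],[8,11],[9,12]} hit by 9; {[10,14],[14,17]} hit by 14; {[17,18]} hit by 18.
Points: 1, 3, 9, 14, 18 (5 total).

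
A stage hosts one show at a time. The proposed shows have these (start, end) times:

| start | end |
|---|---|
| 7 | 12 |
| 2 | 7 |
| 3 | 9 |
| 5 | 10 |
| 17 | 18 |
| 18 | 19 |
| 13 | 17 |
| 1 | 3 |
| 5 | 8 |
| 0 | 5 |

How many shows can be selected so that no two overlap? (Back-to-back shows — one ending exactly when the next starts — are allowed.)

5

By end time: (1,3), (0,5), (2,7), (5,8), (3,9), (5,10), (7,12), (13,17), (17,18), (18,19).
Pick (1,3); next start ≥ 3 → (5,8); next start ≥ 8 → (13,17); next start ≥ 17 → (17,18); next start ≥ 18 → (18,19).
Selected 5 shows.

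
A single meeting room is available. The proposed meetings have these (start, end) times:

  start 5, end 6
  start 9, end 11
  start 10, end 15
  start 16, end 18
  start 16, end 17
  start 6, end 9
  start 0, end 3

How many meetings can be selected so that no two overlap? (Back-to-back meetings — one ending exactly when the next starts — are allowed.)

5

Sort by end time and greedily take each interval whose start is ≥ the last chosen end.
Sorted by end: (0,3)  (5,6)  (6,9)  (9,11)  (10,15)  (16,17)  (16,18)
take (0,3); take (5,6); take (6,9); take (9,11); take (16,17).
Selected 5 meetings.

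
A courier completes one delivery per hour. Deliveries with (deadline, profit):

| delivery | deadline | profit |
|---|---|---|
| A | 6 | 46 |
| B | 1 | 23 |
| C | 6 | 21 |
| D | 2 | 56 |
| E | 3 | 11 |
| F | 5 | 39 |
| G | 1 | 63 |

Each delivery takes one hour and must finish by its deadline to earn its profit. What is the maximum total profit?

236

Take jobs in profit order; each goes to the latest open slot no later than its deadline.
Profit order: G=63 D=56 A=46 F=39 B=23 C=21 E=11
Assign: G→slot 1, D→slot 2, A→slot 6, F→slot 5, B skipped, C→slot 4, E→slot 3.
Slots: [1:G] [2:D] [3:E] [4:C] [5:F] [6:A]
Profit = 63 + 56 + 11 + 21 + 39 + 46 = 236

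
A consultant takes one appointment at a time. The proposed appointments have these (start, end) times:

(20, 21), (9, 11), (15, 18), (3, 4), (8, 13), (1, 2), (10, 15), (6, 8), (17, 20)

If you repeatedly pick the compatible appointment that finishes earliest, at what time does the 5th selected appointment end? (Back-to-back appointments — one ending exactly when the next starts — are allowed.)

Greedy by earliest finish: after sorting by end time, pick each interval compatible with the last pick.
By end time: (1,2), (3,4), (6,8), (9,11), (8,13), (10,15), (15,18), (17,20), (20,21).
Pick (1,2); next start ≥ 2 → (3,4); next start ≥ 4 → (6,8); next start ≥ 8 → (9,11); next start ≥ 11 → (15,18); next start ≥ 18 → (20,21).
Selected: (1,2) (3,4) (6,8) (9,11) (15,18) (20,21)

18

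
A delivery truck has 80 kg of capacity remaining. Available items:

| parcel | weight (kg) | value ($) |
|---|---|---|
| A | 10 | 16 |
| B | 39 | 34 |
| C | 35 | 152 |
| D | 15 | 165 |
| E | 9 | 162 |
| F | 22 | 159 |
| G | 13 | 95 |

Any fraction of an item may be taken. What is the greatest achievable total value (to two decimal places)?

672.20

Sort by value per unit weight and fill in that order.
Order: E (162/9=18.00) > D (165/15=11.00) > G (95/13=7.31) > F (159/22=7.23) > C (152/35=4.34) > A (16/10=1.60) > B (34/39=0.87)
Fill: take E (9 @ 162) → take D (15 @ 165) → take G (13 @ 95) → take F (22 @ 159) → take 21/35 of C → 91.20; 80/80 used.
Total value = 672.20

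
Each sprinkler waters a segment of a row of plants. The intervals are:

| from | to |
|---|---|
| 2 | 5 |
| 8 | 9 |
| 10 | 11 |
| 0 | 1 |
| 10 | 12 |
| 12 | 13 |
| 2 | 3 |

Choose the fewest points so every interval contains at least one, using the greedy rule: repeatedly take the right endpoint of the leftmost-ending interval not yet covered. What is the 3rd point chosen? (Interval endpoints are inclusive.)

9

Sorted: [0,1] [2,3] [2,5] [8,9] [10,11] [10,12] [12,13]
{[0,1]} hit by 1; {[2,3],[2,5]} hit by 3; {[8,9]} hit by 9; {[10,11],[10,12]} hit by 11; {[12,13]} hit by 13.
Points: 1, 3, 9, 11, 13 (5 total).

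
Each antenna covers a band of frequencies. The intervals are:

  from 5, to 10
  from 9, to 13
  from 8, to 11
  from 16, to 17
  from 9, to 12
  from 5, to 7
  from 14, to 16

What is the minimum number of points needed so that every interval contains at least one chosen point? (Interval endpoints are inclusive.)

Process intervals by earliest right end; each time one isn't hit yet, stab at its right endpoint.
By right end: [5,7]  [5,10]  [8,11]  [9,12]  [9,13]  [14,16]  [16,17]
[5,7] uncovered → point at 7; [8,11] uncovered → point at 11; [14,16] uncovered → point at 16.
Points: 7, 11, 16 (3 total).

3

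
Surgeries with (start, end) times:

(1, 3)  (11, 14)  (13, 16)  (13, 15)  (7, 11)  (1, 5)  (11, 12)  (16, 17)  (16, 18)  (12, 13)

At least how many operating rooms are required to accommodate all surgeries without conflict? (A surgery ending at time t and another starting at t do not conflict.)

3

Count concurrent intervals with a sweep; the peak is the room count.
Events (time:±→running): 1:+→1 1:+→2 3:-→1 5:-→0 7:+→1 11:-→0 11:+→1 11:+→2 12:-→1 12:+→2 13:-→1 13:+→2 13:+→3 … peak 3.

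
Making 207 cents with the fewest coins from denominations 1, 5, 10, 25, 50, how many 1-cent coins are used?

207 = 4×50 + 1×5 + 2×1
Count of 1: 2

2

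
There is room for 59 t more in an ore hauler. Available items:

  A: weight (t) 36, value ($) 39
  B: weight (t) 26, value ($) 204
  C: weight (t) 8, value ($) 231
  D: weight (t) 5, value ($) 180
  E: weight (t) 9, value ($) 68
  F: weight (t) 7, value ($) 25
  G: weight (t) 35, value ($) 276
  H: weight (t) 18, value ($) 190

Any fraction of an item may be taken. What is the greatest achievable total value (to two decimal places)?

Order: D (180/5=36.00) > C (231/8=28.88) > H (190/18=10.56) > G (276/35=7.89) > B (204/26=7.85) > E (68/9=7.56) > F (25/7=3.57) > A (39/36=1.08)
Fill: take D (5 @ 180) → take C (8 @ 231) → take H (18 @ 190) → take 28/35 of G → 220.80; 59/59 used.
Total value = 821.80

821.80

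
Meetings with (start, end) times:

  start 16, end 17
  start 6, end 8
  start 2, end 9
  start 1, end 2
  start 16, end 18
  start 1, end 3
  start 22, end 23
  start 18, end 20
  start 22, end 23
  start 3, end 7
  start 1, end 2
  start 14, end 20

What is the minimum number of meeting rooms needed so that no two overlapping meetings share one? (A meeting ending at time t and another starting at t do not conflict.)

Events (time:±→running): 1:+→1 1:+→2 1:+→3 … peak 3.

3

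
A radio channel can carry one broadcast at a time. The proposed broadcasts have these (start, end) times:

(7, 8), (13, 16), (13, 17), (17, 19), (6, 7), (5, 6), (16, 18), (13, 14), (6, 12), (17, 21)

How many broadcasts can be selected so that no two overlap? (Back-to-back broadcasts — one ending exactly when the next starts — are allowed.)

Sort by end time and greedily take each interval whose start is ≥ the last chosen end.
By end time: (5,6), (6,7), (7,8), (6,12), (13,14), (13,16), (13,17), (16,18), (17,19), (17,21).
Pick (5,6); next start ≥ 6 → (6,7); next start ≥ 7 → (7,8); next start ≥ 8 → (13,14); next start ≥ 14 → (16,18).
Selected 5 broadcasts.

5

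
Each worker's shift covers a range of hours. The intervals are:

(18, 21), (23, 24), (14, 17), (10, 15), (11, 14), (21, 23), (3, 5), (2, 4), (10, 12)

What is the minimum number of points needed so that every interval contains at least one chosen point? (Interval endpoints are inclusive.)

By right end: [2,4]  [3,5]  [10,12]  [11,14]  [10,15]  [14,17]  [18,21]  [21,23]  [23,24]
[2,4] uncovered → point at 4; [10,12] uncovered → point at 12; [14,17] uncovered → point at 17; [18,21] uncovered → point at 21; [23,24] uncovered → point at 24.
Points: 4, 12, 17, 21, 24 (5 total).

5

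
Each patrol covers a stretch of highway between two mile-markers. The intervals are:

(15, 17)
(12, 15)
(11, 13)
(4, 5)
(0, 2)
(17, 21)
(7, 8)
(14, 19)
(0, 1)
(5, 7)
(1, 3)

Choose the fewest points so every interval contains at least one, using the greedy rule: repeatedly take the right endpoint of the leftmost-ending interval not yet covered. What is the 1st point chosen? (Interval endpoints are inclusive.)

Sort by right endpoint; whenever an interval is uncovered, place a point at its right end.
Sorted: [0,1] [0,2] [1,3] [4,5] [5,7] [7,8] [11,13] [12,15] [15,17] [14,19] [17,21]
{[0,1],[0,2],[1,3]} hit by 1; {[4,5],[5,7]} hit by 5; {[7,8]} hit by 8; {[11,13],[12,15]} hit by 13; {[15,17],[14,19],[17,21]} hit by 17.
Points: 1, 5, 8, 13, 17 (5 total).

1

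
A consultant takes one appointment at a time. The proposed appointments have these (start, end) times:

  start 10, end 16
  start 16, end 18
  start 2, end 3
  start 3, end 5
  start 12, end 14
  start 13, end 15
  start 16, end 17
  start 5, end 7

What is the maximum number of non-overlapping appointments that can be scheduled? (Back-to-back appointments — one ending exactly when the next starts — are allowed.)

5

Greedy by earliest finish: after sorting by end time, pick each interval compatible with the last pick.
Sorted by end: (2,3)  (3,5)  (5,7)  (12,14)  (13,15)  (10,16)  (16,17)  (16,18)
take (2,3); take (3,5); take (5,7); take (12,14); skip (10,16); take (16,17).
Selected 5 appointments.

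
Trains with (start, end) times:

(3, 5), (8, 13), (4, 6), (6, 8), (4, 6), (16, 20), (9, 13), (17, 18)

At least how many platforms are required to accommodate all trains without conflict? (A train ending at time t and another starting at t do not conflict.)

3

Count concurrent intervals with a sweep; the peak is the room count.
starts: [3, 4, 4, 6, 8, 9, 16, 17]
ends:   [5, 6, 6, 8, 13, 13, 18, 20]
s3→1 s4→2 s4→3  — peak 3.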